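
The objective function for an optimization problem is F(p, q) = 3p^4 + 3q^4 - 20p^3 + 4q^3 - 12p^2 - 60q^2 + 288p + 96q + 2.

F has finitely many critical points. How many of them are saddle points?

4

F separates as a function of p plus a function of q, so ∇F=0 decouples.
∂F/∂p = 12(p - 4)(p - 3)(p + 2) = 0 at p ∈ {-2, 3, 4}; ∂F/∂q = 12(q - 2)(q - 1)(q + 4) = 0 at q ∈ {-4, 1, 2}.
The Hessian is diagonal: diag(F_pp, F_qq). Second derivatives: F_pp(-2)=360, F_pp(3)=-60, F_pp(4)=72; F_qq(-4)=360, F_qq(1)=-60, F_qq(2)=72.
Saddle points occur where the two diagonal entries have opposite signs: (-2, 1), (3, -4), (3, 2), (4, 1). Count: 4.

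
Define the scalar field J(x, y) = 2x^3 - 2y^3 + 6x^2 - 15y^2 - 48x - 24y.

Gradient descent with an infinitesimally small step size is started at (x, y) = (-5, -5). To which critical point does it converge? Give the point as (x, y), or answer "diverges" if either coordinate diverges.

J is separable, so gradient descent decouples: x follows -∂J/∂x, y follows -∂J/∂y.
∂J/∂x = 6(x - 2)(x + 4); at x=-5 this is 42, so x decreases.
∂J/∂y = -6(y + 1)(y + 4); at y=-5 this is -24, so y increases.
The x-coordinate has no critical point in that direction and runs off to infinity.

diverges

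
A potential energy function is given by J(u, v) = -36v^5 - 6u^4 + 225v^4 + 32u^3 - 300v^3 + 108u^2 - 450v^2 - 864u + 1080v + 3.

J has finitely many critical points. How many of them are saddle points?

J separates as a function of u plus a function of v, so ∇J=0 decouples.
∂J/∂u = -24(u - 4)(u - 3)(u + 3) = 0 at u ∈ {-3, 3, 4}; ∂J/∂v = -180(v - 3)(v - 2)(v - 1)(v + 1) = 0 at v ∈ {-1, 1, 2, 3}.
The Hessian is diagonal: diag(J_uu, J_vv). Second derivatives: J_uu(-3)=-1008, J_uu(3)=144, J_uu(4)=-168; J_vv(-1)=4320, J_vv(1)=-720, J_vv(2)=540, J_vv(3)=-1440.
Saddle points occur where the two diagonal entries have opposite signs: (-3, -1), (-3, 2), (3, 1), (3, 3), (4, -1), (4, 2). Count: 6.

6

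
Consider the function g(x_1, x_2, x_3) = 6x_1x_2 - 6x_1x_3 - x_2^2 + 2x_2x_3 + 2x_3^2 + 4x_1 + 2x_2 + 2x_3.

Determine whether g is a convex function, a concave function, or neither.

g is quadratic, so its Hessian is the constant matrix H = [[0, 6, -6], [6, -2, 2], [-6, 2, 4]].
Leading principal minors: 0, -36, -216.
Neither pattern holds ⇒ H is indefinite ⇒ neither convex nor concave.

neither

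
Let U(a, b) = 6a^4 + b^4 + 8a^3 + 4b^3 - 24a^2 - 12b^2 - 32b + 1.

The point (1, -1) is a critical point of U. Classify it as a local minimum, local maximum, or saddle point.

The mixed partial ∂²U/∂a∂b is 0, so the Hessian at any point is diag(U_aa, U_bb) = diag(24(3a^2 + 2a - 2), 12(b^2 + 2b - 2)).
At (1, -1): H = diag(72, -36).
The eigenvalues have opposite signs, so H is indefinite: a saddle point.

saddle point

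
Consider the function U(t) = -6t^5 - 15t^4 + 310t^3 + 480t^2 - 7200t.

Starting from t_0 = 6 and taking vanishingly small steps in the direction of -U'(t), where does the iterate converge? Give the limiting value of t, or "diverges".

U'(t) = -30(t - 4)(t - 3)(t + 4)(t + 5), so U'(6) = -19800.
Gradient descent moves in the -U' direction, i.e. t is increasing.
There is no critical point above t=6, and U' keeps the same sign, so the iterate runs off to +∞.

diverges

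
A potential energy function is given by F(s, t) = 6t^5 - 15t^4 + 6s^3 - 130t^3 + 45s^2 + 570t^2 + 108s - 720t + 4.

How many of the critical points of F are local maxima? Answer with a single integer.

F separates as a function of s plus a function of t, so ∇F=0 decouples.
∂F/∂s = 18(s + 2)(s + 3) = 0 at s ∈ {-3, -2}; ∂F/∂t = 30(t - 3)(t - 2)(t - 1)(t + 4) = 0 at t ∈ {-4, 1, 2, 3}.
The Hessian is diagonal: diag(F_ss, F_tt). Second derivatives: F_ss(-3)=-18, F_ss(-2)=18; F_tt(-4)=-6300, F_tt(1)=300, F_tt(2)=-180, F_tt(3)=420.
Local maxima occur where both diagonal entries negative: (-3, -4), (-3, 2). Count: 2.

2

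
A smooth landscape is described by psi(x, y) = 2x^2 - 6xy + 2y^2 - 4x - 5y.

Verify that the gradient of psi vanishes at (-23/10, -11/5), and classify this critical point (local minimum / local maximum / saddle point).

∇psi = (4x - 6y - 4, -6x + 4y - 5); substituting (-23/10, -11/5) gives ∇psi = (0, 0), so (-23/10, -11/5) is indeed a critical point.
The Hessian of psi is constant: H = [[4, -6], [-6, 4]].
det(H) = 4·4 − (-6)² = -20.
Since det(H) < 0, H is indefinite and the critical point is a saddle point.

saddle point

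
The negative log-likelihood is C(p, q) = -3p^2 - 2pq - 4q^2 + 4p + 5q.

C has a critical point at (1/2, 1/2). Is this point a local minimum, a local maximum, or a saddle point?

local maximum

The Hessian of C is constant: H = [[-6, -2], [-2, -8]].
det(H) = (-6)·(-8) − (-2)² = 44.
det(H) > 0 and tr(H) = -14 < 0, so H is negative definite and the point is a local maximum.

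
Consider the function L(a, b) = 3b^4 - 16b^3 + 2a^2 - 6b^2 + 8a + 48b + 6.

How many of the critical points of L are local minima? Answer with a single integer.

L separates as a function of a plus a function of b, so ∇L=0 decouples.
∂L/∂a = 4(a + 2) = 0 at a ∈ {-2}; ∂L/∂b = 12(b - 4)(b - 1)(b + 1) = 0 at b ∈ {-1, 1, 4}.
The Hessian is diagonal: diag(L_aa, L_bb). Second derivatives: L_aa(-2)=4; L_bb(-1)=120, L_bb(1)=-72, L_bb(4)=180.
Local minima occur where both diagonal entries positive: (-2, -1), (-2, 4). Count: 2.

2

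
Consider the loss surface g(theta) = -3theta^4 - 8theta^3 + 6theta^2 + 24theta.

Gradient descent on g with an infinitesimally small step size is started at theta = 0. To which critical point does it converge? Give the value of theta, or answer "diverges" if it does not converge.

g'(theta) = -12(theta - 1)(theta + 1)(theta + 2), so g'(0) = 24.
Gradient descent moves in the -g' direction, i.e. theta is decreasing.
The nearest critical point in that direction is theta = -1, where g'' = 24 > 0 (a local minimum). The iterate converges there.

-1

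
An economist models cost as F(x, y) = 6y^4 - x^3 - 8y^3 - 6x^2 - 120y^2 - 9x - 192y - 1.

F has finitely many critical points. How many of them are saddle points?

F separates as a function of x plus a function of y, so ∇F=0 decouples.
∂F/∂x = -3(x + 1)(x + 3) = 0 at x ∈ {-3, -1}; ∂F/∂y = 24(y - 4)(y + 1)(y + 2) = 0 at y ∈ {-2, -1, 4}.
The Hessian is diagonal: diag(F_xx, F_yy). Second derivatives: F_xx(-3)=6, F_xx(-1)=-6; F_yy(-2)=144, F_yy(-1)=-120, F_yy(4)=720.
Saddle points occur where the two diagonal entries have opposite signs: (-3, -1), (-1, -2), (-1, 4). Count: 3.

3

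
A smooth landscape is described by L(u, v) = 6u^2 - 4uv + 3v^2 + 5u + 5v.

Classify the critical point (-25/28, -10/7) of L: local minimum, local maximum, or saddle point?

local minimum

The Hessian of L is constant: H = [[12, -4], [-4, 6]].
det(H) = 12·6 − (-4)² = 56.
det(H) > 0 and tr(H) = 18 > 0, so H is positive definite and the point is a local minimum.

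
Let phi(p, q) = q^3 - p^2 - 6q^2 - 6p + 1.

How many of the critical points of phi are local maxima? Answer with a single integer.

1

phi separates as a function of p plus a function of q, so ∇phi=0 decouples.
∂phi/∂p = -2(p + 3) = 0 at p ∈ {-3}; ∂phi/∂q = 3q(q - 4) = 0 at q ∈ {0, 4}.
The Hessian is diagonal: diag(phi_pp, phi_qq). Second derivatives: phi_pp(-3)=-2; phi_qq(0)=-12, phi_qq(4)=12.
Local maxima occur where both diagonal entries negative: (-3, 0). Count: 1.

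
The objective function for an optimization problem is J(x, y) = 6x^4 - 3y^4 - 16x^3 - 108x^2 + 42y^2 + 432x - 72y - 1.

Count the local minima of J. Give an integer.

2

J separates as a function of x plus a function of y, so ∇J=0 decouples.
∂J/∂x = 24(x - 3)(x - 2)(x + 3) = 0 at x ∈ {-3, 2, 3}; ∂J/∂y = -12(y - 2)(y - 1)(y + 3) = 0 at y ∈ {-3, 1, 2}.
The Hessian is diagonal: diag(J_xx, J_yy). Second derivatives: J_xx(-3)=720, J_xx(2)=-120, J_xx(3)=144; J_yy(-3)=-240, J_yy(1)=48, J_yy(2)=-60.
Local minima occur where both diagonal entries positive: (-3, 1), (3, 1). Count: 2.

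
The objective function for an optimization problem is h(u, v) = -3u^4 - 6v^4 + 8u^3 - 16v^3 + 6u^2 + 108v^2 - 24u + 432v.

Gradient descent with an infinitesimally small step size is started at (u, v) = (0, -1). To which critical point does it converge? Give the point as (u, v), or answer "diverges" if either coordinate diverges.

(1, -2)

h is separable, so gradient descent decouples: u follows -∂h/∂u, v follows -∂h/∂v.
∂h/∂u = -12(u - 2)(u - 1)(u + 1); at u=0 this is -24, so u increases.
∂h/∂v = -24(v - 3)(v + 2)(v + 3); at v=-1 this is 192, so v decreases.
u converges to its nearest critical value 1 (a local min of the u-part); v converges to -2. The iterate converges to (1, -2).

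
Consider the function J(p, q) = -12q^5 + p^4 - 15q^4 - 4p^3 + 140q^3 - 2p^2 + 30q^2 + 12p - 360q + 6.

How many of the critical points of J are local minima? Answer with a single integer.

J separates as a function of p plus a function of q, so ∇J=0 decouples.
∂J/∂p = 4(p - 3)(p - 1)(p + 1) = 0 at p ∈ {-1, 1, 3}; ∂J/∂q = -60(q - 2)(q - 1)(q + 1)(q + 3) = 0 at q ∈ {-3, -1, 1, 2}.
The Hessian is diagonal: diag(J_pp, J_qq). Second derivatives: J_pp(-1)=32, J_pp(1)=-16, J_pp(3)=32; J_qq(-3)=2400, J_qq(-1)=-720, J_qq(1)=480, J_qq(2)=-900.
Local minima occur where both diagonal entries positive: (-1, -3), (-1, 1), (3, -3), (3, 1). Count: 4.

4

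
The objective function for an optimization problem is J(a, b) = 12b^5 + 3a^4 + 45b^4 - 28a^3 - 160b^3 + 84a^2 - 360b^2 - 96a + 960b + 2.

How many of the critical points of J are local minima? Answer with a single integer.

4

J separates as a function of a plus a function of b, so ∇J=0 decouples.
∂J/∂a = 12(a - 4)(a - 2)(a - 1) = 0 at a ∈ {1, 2, 4}; ∂J/∂b = 60(b - 2)(b - 1)(b + 2)(b + 4) = 0 at b ∈ {-4, -2, 1, 2}.
The Hessian is diagonal: diag(J_aa, J_bb). Second derivatives: J_aa(1)=36, J_aa(2)=-24, J_aa(4)=72; J_bb(-4)=-3600, J_bb(-2)=1440, J_bb(1)=-900, J_bb(2)=1440.
Local minima occur where both diagonal entries positive: (1, -2), (1, 2), (4, -2), (4, 2). Count: 4.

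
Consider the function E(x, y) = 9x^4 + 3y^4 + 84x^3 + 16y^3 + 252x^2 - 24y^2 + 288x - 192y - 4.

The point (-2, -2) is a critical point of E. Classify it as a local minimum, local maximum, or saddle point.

local maximum

The mixed partial ∂²E/∂x∂y is 0, so the Hessian at any point is diag(E_xx, E_yy) = diag(36(3x^2 + 14x + 14), 12(3y^2 + 8y - 4)).
At (-2, -2): H = diag(-72, -96).
Both eigenvalues are negative, so H is negative definite: a local maximum.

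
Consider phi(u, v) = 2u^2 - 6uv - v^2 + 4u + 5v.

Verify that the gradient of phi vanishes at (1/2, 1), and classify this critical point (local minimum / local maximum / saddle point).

∇phi = (4u - 6v + 4, -6u - 2v + 5); substituting (1/2, 1) gives ∇phi = (0, 0), so (1/2, 1) is indeed a critical point.
The Hessian of phi is constant: H = [[4, -6], [-6, -2]].
det(H) = 4·(-2) − (-6)² = -44.
Since det(H) < 0, H is indefinite and the critical point is a saddle point.

saddle point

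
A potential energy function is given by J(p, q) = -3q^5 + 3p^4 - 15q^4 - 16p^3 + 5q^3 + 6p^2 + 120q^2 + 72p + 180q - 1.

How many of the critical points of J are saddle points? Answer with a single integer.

J separates as a function of p plus a function of q, so ∇J=0 decouples.
∂J/∂p = 12(p - 3)(p - 2)(p + 1) = 0 at p ∈ {-1, 2, 3}; ∂J/∂q = -15(q - 2)(q + 1)(q + 2)(q + 3) = 0 at q ∈ {-3, -2, -1, 2}.
The Hessian is diagonal: diag(J_pp, J_qq). Second derivatives: J_pp(-1)=144, J_pp(2)=-36, J_pp(3)=48; J_qq(-3)=150, J_qq(-2)=-60, J_qq(-1)=90, J_qq(2)=-900.
Saddle points occur where the two diagonal entries have opposite signs: (-1, -2), (-1, 2), (2, -3), (2, -1), (3, -2), (3, 2). Count: 6.

6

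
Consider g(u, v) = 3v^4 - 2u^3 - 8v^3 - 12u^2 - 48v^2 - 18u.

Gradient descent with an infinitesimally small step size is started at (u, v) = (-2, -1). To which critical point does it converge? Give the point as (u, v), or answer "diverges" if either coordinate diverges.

g is separable, so gradient descent decouples: u follows -∂g/∂u, v follows -∂g/∂v.
∂g/∂u = -6(u + 1)(u + 3); at u=-2 this is 6, so u decreases.
∂g/∂v = 12v(v - 4)(v + 2); at v=-1 this is 60, so v decreases.
u converges to its nearest critical value -3 (a local min of the u-part); v converges to -2. The iterate converges to (-3, -2).

(-3, -2)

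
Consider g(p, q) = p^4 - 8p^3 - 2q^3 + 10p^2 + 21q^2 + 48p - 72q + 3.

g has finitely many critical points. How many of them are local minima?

g separates as a function of p plus a function of q, so ∇g=0 decouples.
∂g/∂p = 4(p - 4)(p - 3)(p + 1) = 0 at p ∈ {-1, 3, 4}; ∂g/∂q = -6(q - 4)(q - 3) = 0 at q ∈ {3, 4}.
The Hessian is diagonal: diag(g_pp, g_qq). Second derivatives: g_pp(-1)=80, g_pp(3)=-16, g_pp(4)=20; g_qq(3)=6, g_qq(4)=-6.
Local minima occur where both diagonal entries positive: (-1, 3), (4, 3). Count: 2.

2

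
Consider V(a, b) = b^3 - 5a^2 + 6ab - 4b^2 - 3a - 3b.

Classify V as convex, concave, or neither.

neither

The term b^3 is cubic, so the Hessian is not constant.
∂²V/∂b² = 6b - 8, which takes both signs as b varies (negative for sufficiently negative b). A diagonal entry of the Hessian changing sign means the Hessian is neither positive- nor negative-semidefinite on all of R^2.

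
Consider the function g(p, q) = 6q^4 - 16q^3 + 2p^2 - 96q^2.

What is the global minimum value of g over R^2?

-1024

g(p,q) separates as A(p) + B(q), so its minimum is min A + min B.
A'(p) = 4p vanishes at p ∈ {0}; B'(q) = 24q(q - 4)(q + 2) vanishes at q ∈ {-2, 0, 4}.
Local minima of A (where A''>0): A(0)=0. Local minima of B: B(-2)=-160, B(4)=-1024.
So the global minimum of g is A(0) + B(4) = 0 − 1024 = -1024, attained at (0, 4).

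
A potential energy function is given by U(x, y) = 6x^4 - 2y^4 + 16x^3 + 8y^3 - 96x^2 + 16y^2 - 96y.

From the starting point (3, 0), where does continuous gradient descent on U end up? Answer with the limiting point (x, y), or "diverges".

(2, 2)

U is separable, so gradient descent decouples: x follows -∂U/∂x, y follows -∂U/∂y.
∂U/∂x = 24x(x - 2)(x + 4); at x=3 this is 504, so x decreases.
∂U/∂y = -8(y - 3)(y - 2)(y + 2); at y=0 this is -96, so y increases.
x converges to its nearest critical value 2 (a local min of the x-part); y converges to 2. The iterate converges to (2, 2).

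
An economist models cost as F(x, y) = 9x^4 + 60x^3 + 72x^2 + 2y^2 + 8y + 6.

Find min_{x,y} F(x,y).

-386

F(x,y) separates as P(x) + Q(y) + 6, so its minimum is min P + min Q + 6.
P'(x) = 36x(x + 1)(x + 4) vanishes at x ∈ {-4, -1, 0}; Q'(y) = 4y + 8 vanishes at y ∈ {-2}.
Local minima of P (where P''>0): P(-4)=-384, P(0)=0. Local minima of Q: Q(-2)=-8.
So the global minimum of F is P(-4) + Q(-2) + 6 = -384 − 8 + 6 = -386, attained at (-4, -2).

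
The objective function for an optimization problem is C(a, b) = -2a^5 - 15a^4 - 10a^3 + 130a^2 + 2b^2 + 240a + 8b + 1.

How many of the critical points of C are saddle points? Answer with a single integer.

C separates as a function of a plus a function of b, so ∇C=0 decouples.
∂C/∂a = -10(a - 2)(a + 1)(a + 3)(a + 4) = 0 at a ∈ {-4, -3, -1, 2}; ∂C/∂b = 4(b + 2) = 0 at b ∈ {-2}.
The Hessian is diagonal: diag(C_aa, C_bb). Second derivatives: C_aa(-4)=180, C_aa(-3)=-100, C_aa(-1)=180, C_aa(2)=-900; C_bb(-2)=4.
Saddle points occur where the two diagonal entries have opposite signs: (-3, -2), (2, -2). Count: 2.

2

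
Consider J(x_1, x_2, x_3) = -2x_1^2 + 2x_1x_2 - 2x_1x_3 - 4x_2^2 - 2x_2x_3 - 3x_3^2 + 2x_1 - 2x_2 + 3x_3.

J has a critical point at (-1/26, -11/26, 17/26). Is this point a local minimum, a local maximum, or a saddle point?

The Hessian is constant: H = [[-4, 2, -2], [2, -8, -2], [-2, -2, -6]].
Leading principal minors: Δ₁ = -4, Δ₂ = 28, Δ₃ = -104.
The minors alternate sign starting negative (−, +, −), so H is negative definite: a local maximum.

local maximum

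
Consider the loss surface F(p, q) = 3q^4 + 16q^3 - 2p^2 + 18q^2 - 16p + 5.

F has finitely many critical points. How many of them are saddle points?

F separates as a function of p plus a function of q, so ∇F=0 decouples.
∂F/∂p = -4(p + 4) = 0 at p ∈ {-4}; ∂F/∂q = 12q(q + 1)(q + 3) = 0 at q ∈ {-3, -1, 0}.
The Hessian is diagonal: diag(F_pp, F_qq). Second derivatives: F_pp(-4)=-4; F_qq(-3)=72, F_qq(-1)=-24, F_qq(0)=36.
Saddle points occur where the two diagonal entries have opposite signs: (-4, -3), (-4, 0). Count: 2.

2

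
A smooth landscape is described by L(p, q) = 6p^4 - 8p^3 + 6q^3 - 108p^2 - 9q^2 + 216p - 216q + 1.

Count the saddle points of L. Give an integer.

3

L separates as a function of p plus a function of q, so ∇L=0 decouples.
∂L/∂p = 24(p - 3)(p - 1)(p + 3) = 0 at p ∈ {-3, 1, 3}; ∂L/∂q = 18(q - 4)(q + 3) = 0 at q ∈ {-3, 4}.
The Hessian is diagonal: diag(L_pp, L_qq). Second derivatives: L_pp(-3)=576, L_pp(1)=-192, L_pp(3)=288; L_qq(-3)=-126, L_qq(4)=126.
Saddle points occur where the two diagonal entries have opposite signs: (-3, -3), (1, 4), (3, -3). Count: 3.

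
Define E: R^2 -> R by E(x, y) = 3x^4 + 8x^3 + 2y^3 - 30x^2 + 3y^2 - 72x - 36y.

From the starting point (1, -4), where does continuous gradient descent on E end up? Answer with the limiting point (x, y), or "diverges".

diverges

E is separable, so gradient descent decouples: x follows -∂E/∂x, y follows -∂E/∂y.
∂E/∂x = 12(x - 2)(x + 1)(x + 3); at x=1 this is -96, so x increases.
∂E/∂y = 6(y - 2)(y + 3); at y=-4 this is 36, so y decreases.
The y-coordinate has no critical point in that direction and runs off to infinity.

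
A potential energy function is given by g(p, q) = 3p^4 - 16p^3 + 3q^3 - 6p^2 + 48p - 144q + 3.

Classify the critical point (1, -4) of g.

The mixed partial ∂²g/∂p∂q is 0, so the Hessian at any point is diag(g_pp, g_qq) = diag(12(3p^2 - 8p - 1), 18q).
At (1, -4): H = diag(-72, -72).
Both eigenvalues are negative, so H is negative definite: a local maximum.

local maximum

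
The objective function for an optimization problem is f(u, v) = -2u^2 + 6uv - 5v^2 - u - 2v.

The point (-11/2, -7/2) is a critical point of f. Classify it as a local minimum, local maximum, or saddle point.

The Hessian of f is constant: H = [[-4, 6], [6, -10]].
det(H) = (-4)·(-10) − 6² = 4.
det(H) > 0 and tr(H) = -14 < 0, so H is negative definite and the point is a local maximum.

local maximum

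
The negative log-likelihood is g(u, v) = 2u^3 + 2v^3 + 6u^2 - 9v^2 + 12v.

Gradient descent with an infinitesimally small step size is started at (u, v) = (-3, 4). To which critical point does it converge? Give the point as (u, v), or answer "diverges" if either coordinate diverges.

g is separable, so gradient descent decouples: u follows -∂g/∂u, v follows -∂g/∂v.
∂g/∂u = 6u(u + 2); at u=-3 this is 18, so u decreases.
∂g/∂v = 6(v - 2)(v - 1); at v=4 this is 36, so v decreases.
The u-coordinate has no critical point in that direction and runs off to infinity.

diverges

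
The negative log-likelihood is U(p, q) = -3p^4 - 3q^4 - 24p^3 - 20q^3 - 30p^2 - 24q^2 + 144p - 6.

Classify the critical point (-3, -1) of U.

The mixed partial ∂²U/∂p∂q is 0, so the Hessian at any point is diag(U_pp, U_qq) = diag(-12(3p^2 + 12p + 5), -12(3q^2 + 10q + 4)).
At (-3, -1): H = diag(48, 36).
Both eigenvalues are positive, so H is positive definite: a local minimum.

local minimum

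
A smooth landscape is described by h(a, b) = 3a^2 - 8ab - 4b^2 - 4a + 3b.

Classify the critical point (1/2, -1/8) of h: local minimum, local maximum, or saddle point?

The Hessian of h is constant: H = [[6, -8], [-8, -8]].
det(H) = 6·(-8) − (-8)² = -112.
Since det(H) < 0, H is indefinite and the critical point is a saddle point.

saddle point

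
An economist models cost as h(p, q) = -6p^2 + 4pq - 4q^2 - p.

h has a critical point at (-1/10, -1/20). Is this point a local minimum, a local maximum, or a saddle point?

local maximum

The Hessian of h is constant: H = [[-12, 4], [4, -8]].
det(H) = (-12)·(-8) − 4² = 80.
det(H) > 0 and tr(H) = -20 < 0, so H is negative definite and the point is a local maximum.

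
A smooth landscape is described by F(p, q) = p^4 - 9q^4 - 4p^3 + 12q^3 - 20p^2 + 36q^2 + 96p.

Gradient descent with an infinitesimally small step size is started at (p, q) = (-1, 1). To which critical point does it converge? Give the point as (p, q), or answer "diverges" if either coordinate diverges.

F is separable, so gradient descent decouples: p follows -∂F/∂p, q follows -∂F/∂q.
∂F/∂p = 4(p - 4)(p - 2)(p + 3); at p=-1 this is 120, so p decreases.
∂F/∂q = -36q(q - 2)(q + 1); at q=1 this is 72, so q decreases.
p converges to its nearest critical value -3 (a local min of the p-part); q converges to 0. The iterate converges to (-3, 0).

(-3, 0)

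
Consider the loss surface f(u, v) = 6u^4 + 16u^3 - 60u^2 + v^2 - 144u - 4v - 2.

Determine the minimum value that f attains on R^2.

-310

f(u,v) separates as P(u) + Q(v) − 2, so its minimum is min P + min Q − 2.
P'(u) = 24(u - 2)(u + 1)(u + 3) vanishes at u ∈ {-3, -1, 2}; Q'(v) = 2v - 4 vanishes at v ∈ {2}.
Local minima of P (where P''>0): P(-3)=-54, P(2)=-304. Local minima of Q: Q(2)=-4.
So the global minimum of f is P(2) + Q(2) − 2 = -304 − 4 − 2 = -310, attained at (2, 2).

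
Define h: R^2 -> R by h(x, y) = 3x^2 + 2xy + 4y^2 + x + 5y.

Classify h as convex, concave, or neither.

convex

h is quadratic, so its Hessian is the constant matrix H = [[6, 2], [2, 8]].
det(H) = 44, tr(H) = 14.
det(H) > 0 and tr(H) > 0, so H is positive definite everywhere: convex.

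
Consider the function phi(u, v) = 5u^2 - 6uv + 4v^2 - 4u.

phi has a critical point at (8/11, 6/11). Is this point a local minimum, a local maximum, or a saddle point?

local minimum

The Hessian of phi is constant: H = [[10, -6], [-6, 8]].
det(H) = 10·8 − (-6)² = 44.
det(H) > 0 and tr(H) = 18 > 0, so H is positive definite and the point is a local minimum.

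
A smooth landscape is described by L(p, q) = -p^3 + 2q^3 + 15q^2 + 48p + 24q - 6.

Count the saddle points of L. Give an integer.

2

L separates as a function of p plus a function of q, so ∇L=0 decouples.
∂L/∂p = -3(p - 4)(p + 4) = 0 at p ∈ {-4, 4}; ∂L/∂q = 6(q + 1)(q + 4) = 0 at q ∈ {-4, -1}.
The Hessian is diagonal: diag(L_pp, L_qq). Second derivatives: L_pp(-4)=24, L_pp(4)=-24; L_qq(-4)=-18, L_qq(-1)=18.
Saddle points occur where the two diagonal entries have opposite signs: (-4, -4), (4, -1). Count: 2.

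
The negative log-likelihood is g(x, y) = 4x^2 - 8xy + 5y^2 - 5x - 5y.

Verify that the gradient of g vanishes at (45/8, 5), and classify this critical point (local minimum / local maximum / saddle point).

local minimum

∇g = (8x - 8y - 5, -8x + 10y - 5); substituting (45/8, 5) gives ∇g = (0, 0), so (45/8, 5) is indeed a critical point.
The Hessian of g is constant: H = [[8, -8], [-8, 10]].
det(H) = 8·10 − (-8)² = 16.
det(H) > 0 and tr(H) = 18 > 0, so H is positive definite and the point is a local minimum.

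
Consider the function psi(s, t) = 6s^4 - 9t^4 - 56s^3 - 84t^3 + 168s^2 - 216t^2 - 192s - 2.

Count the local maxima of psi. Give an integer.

psi separates as a function of s plus a function of t, so ∇psi=0 decouples.
∂psi/∂s = 24(s - 4)(s - 2)(s - 1) = 0 at s ∈ {1, 2, 4}; ∂psi/∂t = -36t(t + 3)(t + 4) = 0 at t ∈ {-4, -3, 0}.
The Hessian is diagonal: diag(psi_ss, psi_tt). Second derivatives: psi_ss(1)=72, psi_ss(2)=-48, psi_ss(4)=144; psi_tt(-4)=-144, psi_tt(-3)=108, psi_tt(0)=-432.
Local maxima occur where both diagonal entries negative: (2, -4), (2, 0). Count: 2.

2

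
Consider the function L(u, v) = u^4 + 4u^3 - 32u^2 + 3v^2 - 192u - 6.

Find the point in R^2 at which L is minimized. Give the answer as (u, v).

L(u,v) separates as P(u) + Q(v) − 6, so its minimum is min P + min Q − 6.
P'(u) = 4(u - 4)(u + 3)(u + 4) vanishes at u ∈ {-4, -3, 4}; Q'(v) = 6v vanishes at v ∈ {0}.
Local minima of P (where P''>0): P(-4)=256, P(4)=-768. Local minima of Q: Q(0)=0.
So the global minimum of L is P(4) + Q(0) − 6 = -768 + 0 − 6 = -774, attained at (4, 0).

(4, 0)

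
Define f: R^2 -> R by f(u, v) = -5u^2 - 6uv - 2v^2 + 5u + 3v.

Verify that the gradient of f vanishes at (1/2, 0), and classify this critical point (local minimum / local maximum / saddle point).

local maximum

∇f = (-10u - 6v + 5, -6u - 4v + 3); substituting (1/2, 0) gives ∇f = (0, 0), so (1/2, 0) is indeed a critical point.
The Hessian of f is constant: H = [[-10, -6], [-6, -4]].
det(H) = (-10)·(-4) − (-6)² = 4.
det(H) > 0 and tr(H) = -14 < 0, so H is negative definite and the point is a local maximum.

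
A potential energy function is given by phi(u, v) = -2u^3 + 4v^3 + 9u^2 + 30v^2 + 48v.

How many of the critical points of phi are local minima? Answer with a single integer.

1

phi separates as a function of u plus a function of v, so ∇phi=0 decouples.
∂phi/∂u = -6u(u - 3) = 0 at u ∈ {0, 3}; ∂phi/∂v = 12(v + 1)(v + 4) = 0 at v ∈ {-4, -1}.
The Hessian is diagonal: diag(phi_uu, phi_vv). Second derivatives: phi_uu(0)=18, phi_uu(3)=-18; phi_vv(-4)=-36, phi_vv(-1)=36.
Local minima occur where both diagonal entries positive: (0, -1). Count: 1.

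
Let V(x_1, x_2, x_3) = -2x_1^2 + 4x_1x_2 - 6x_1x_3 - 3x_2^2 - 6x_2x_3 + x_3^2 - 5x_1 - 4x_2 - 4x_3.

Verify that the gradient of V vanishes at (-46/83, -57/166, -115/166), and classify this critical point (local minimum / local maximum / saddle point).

∇V = (-4x_1 + 4x_2 - 6x_3 - 5, 4x_1 - 6x_2 - 6x_3 - 4, -6x_1 - 6x_2 + 2x_3 - 4); substituting (-46/83, -57/166, -115/166) gives ∇V = (0, 0, 0), so (-46/83, -57/166, -115/166) is indeed a critical point.
The Hessian is constant: H = [[-4, 4, -6], [4, -6, -6], [-6, -6, 2]].
Leading principal minors: Δ₁ = -4, Δ₂ = 8, Δ₃ = 664.
The minors fit neither the all-positive nor the alternating-sign pattern, so H is indefinite: a saddle point.

saddle point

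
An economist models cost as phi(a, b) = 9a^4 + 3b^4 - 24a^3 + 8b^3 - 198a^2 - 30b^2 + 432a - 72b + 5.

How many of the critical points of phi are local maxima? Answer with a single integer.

phi separates as a function of a plus a function of b, so ∇phi=0 decouples.
∂phi/∂a = 36(a - 4)(a - 1)(a + 3) = 0 at a ∈ {-3, 1, 4}; ∂phi/∂b = 12(b - 2)(b + 1)(b + 3) = 0 at b ∈ {-3, -1, 2}.
The Hessian is diagonal: diag(phi_aa, phi_bb). Second derivatives: phi_aa(-3)=1008, phi_aa(1)=-432, phi_aa(4)=756; phi_bb(-3)=120, phi_bb(-1)=-72, phi_bb(2)=180.
Local maxima occur where both diagonal entries negative: (1, -1). Count: 1.

1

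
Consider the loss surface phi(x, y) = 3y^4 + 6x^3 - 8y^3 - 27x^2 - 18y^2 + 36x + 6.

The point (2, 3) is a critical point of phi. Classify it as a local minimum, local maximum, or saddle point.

The mixed partial ∂²phi/∂x∂y is 0, so the Hessian at any point is diag(phi_xx, phi_yy) = diag(18(2x - 3), 12(3y^2 - 4y - 3)).
At (2, 3): H = diag(18, 144).
Both eigenvalues are positive, so H is positive definite: a local minimum.

local minimum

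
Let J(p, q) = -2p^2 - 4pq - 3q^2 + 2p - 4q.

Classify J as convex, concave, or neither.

concave

J is quadratic, so its Hessian is the constant matrix H = [[-4, -4], [-4, -6]].
det(H) = 8, tr(H) = -10.
det(H) > 0 and tr(H) < 0, so H is negative definite everywhere: concave.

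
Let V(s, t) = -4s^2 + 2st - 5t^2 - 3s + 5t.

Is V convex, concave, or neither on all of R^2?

concave

V is quadratic, so its Hessian is the constant matrix H = [[-8, 2], [2, -10]].
det(H) = 76, tr(H) = -18.
det(H) > 0 and tr(H) < 0, so H is negative definite everywhere: concave.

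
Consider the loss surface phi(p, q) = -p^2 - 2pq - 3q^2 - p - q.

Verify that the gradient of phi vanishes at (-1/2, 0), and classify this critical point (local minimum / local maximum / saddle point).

local maximum

∇phi = (-2p - 2q - 1, -2p - 6q - 1); substituting (-1/2, 0) gives ∇phi = (0, 0), so (-1/2, 0) is indeed a critical point.
The Hessian of phi is constant: H = [[-2, -2], [-2, -6]].
det(H) = (-2)·(-6) − (-2)² = 8.
det(H) > 0 and tr(H) = -8 < 0, so H is negative definite and the point is a local maximum.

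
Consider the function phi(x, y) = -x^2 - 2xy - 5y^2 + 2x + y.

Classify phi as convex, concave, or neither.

concave

phi is quadratic, so its Hessian is the constant matrix H = [[-2, -2], [-2, -10]].
det(H) = 16, tr(H) = -12.
det(H) > 0 and tr(H) < 0, so H is negative definite everywhere: concave.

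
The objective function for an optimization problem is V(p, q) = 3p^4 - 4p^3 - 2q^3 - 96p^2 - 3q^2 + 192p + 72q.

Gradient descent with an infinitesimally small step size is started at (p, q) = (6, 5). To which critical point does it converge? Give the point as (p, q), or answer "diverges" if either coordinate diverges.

V is separable, so gradient descent decouples: p follows -∂V/∂p, q follows -∂V/∂q.
∂V/∂p = 12(p - 4)(p - 1)(p + 4); at p=6 this is 1200, so p decreases.
∂V/∂q = -6(q - 3)(q + 4); at q=5 this is -108, so q increases.
The q-coordinate has no critical point in that direction and runs off to infinity.

diverges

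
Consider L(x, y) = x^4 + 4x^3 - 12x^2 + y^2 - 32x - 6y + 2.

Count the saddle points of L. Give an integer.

1

L separates as a function of x plus a function of y, so ∇L=0 decouples.
∂L/∂x = 4(x - 2)(x + 1)(x + 4) = 0 at x ∈ {-4, -1, 2}; ∂L/∂y = 2(y - 3) = 0 at y ∈ {3}.
The Hessian is diagonal: diag(L_xx, L_yy). Second derivatives: L_xx(-4)=72, L_xx(-1)=-36, L_xx(2)=72; L_yy(3)=2.
Saddle points occur where the two diagonal entries have opposite signs: (-1, 3). Count: 1.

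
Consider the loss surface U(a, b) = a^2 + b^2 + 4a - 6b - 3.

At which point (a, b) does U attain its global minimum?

U(a,b) separates as P(a) + Q(b) − 3, so its minimum is min P + min Q − 3.
P'(a) = 2a + 4 vanishes at a ∈ {-2}; Q'(b) = 2b - 6 vanishes at b ∈ {3}.
Local minima of P (where P''>0): P(-2)=-4. Local minima of Q: Q(3)=-9.
So the global minimum of U is P(-2) + Q(3) − 3 = -4 − 9 − 3 = -16, attained at (-2, 3).

(-2, 3)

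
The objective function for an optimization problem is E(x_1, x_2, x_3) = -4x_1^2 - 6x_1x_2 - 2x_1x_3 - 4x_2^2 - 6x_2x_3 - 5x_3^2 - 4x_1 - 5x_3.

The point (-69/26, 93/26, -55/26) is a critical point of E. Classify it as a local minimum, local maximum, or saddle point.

The Hessian is constant: H = [[-8, -6, -2], [-6, -8, -6], [-2, -6, -10]].
Leading principal minors: Δ₁ = -8, Δ₂ = 28, Δ₃ = -104.
The minors alternate sign starting negative (−, +, −), so H is negative definite: a local maximum.

local maximum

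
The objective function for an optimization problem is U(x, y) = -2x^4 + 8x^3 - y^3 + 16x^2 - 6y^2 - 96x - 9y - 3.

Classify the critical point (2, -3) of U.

The mixed partial ∂²U/∂x∂y is 0, so the Hessian at any point is diag(U_xx, U_yy) = diag(8(-3x^2 + 6x + 4), -6(y + 2)).
At (2, -3): H = diag(32, 6).
Both eigenvalues are positive, so H is positive definite: a local minimum.

local minimum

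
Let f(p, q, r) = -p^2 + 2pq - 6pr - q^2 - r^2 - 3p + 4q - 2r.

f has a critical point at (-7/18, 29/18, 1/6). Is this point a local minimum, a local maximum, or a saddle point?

saddle point

The Hessian is constant: H = [[-2, 2, -6], [2, -2, 0], [-6, 0, -2]].
Leading principal minors: Δ₁ = -2, Δ₂ = 0, Δ₃ = 72.
The minors fit neither the all-positive nor the alternating-sign pattern, so H is indefinite: a saddle point.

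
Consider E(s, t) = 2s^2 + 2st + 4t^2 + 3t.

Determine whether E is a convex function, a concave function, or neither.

E is quadratic, so its Hessian is the constant matrix H = [[4, 2], [2, 8]].
det(H) = 28, tr(H) = 12.
det(H) > 0 and tr(H) > 0, so H is positive definite everywhere: convex.

convex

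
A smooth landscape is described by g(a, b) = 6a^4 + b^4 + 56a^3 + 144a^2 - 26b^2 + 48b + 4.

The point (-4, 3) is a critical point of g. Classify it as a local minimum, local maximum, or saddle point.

The mixed partial ∂²g/∂a∂b is 0, so the Hessian at any point is diag(g_aa, g_bb) = diag(24(3a^2 + 14a + 12), 4(3b^2 - 13)).
At (-4, 3): H = diag(96, 56).
Both eigenvalues are positive, so H is positive definite: a local minimum.

local minimum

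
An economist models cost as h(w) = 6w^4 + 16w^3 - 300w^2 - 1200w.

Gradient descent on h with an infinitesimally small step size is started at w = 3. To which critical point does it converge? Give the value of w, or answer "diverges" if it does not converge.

h'(w) = 24(w - 5)(w + 2)(w + 5), so h'(3) = -1920.
Gradient descent moves in the -h' direction, i.e. w is increasing.
The nearest critical point in that direction is w = 5, where h'' = 1680 > 0 (a local minimum). The iterate converges there.

5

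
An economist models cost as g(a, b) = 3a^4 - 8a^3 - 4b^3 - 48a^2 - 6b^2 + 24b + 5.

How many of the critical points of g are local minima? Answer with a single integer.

g separates as a function of a plus a function of b, so ∇g=0 decouples.
∂g/∂a = 12a(a - 4)(a + 2) = 0 at a ∈ {-2, 0, 4}; ∂g/∂b = -12(b - 1)(b + 2) = 0 at b ∈ {-2, 1}.
The Hessian is diagonal: diag(g_aa, g_bb). Second derivatives: g_aa(-2)=144, g_aa(0)=-96, g_aa(4)=288; g_bb(-2)=36, g_bb(1)=-36.
Local minima occur where both diagonal entries positive: (-2, -2), (4, -2). Count: 2.

2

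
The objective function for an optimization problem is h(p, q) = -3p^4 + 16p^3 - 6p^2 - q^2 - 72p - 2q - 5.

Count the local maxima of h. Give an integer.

h separates as a function of p plus a function of q, so ∇h=0 decouples.
∂h/∂p = -12(p - 3)(p - 2)(p + 1) = 0 at p ∈ {-1, 2, 3}; ∂h/∂q = -2(q + 1) = 0 at q ∈ {-1}.
The Hessian is diagonal: diag(h_pp, h_qq). Second derivatives: h_pp(-1)=-144, h_pp(2)=36, h_pp(3)=-48; h_qq(-1)=-2.
Local maxima occur where both diagonal entries negative: (-1, -1), (3, -1). Count: 2.

2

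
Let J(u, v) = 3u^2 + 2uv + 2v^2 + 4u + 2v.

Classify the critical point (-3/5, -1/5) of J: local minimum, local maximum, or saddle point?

local minimum

The Hessian of J is constant: H = [[6, 2], [2, 4]].
det(H) = 6·4 − 2² = 20.
det(H) > 0 and tr(H) = 10 > 0, so H is positive definite and the point is a local minimum.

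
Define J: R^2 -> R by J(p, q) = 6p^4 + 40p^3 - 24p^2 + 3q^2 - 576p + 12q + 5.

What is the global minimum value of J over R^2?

J(p,q) separates as A(p) + B(q) + 5, so its minimum is min A + min B + 5.
A'(p) = 24(p - 2)(p + 3)(p + 4) vanishes at p ∈ {-4, -3, 2}; B'(q) = 6q + 12 vanishes at q ∈ {-2}.
Local minima of A (where A''>0): A(-4)=896, A(2)=-832. Local minima of B: B(-2)=-12.
So the global minimum of J is A(2) + B(-2) + 5 = -832 − 12 + 5 = -839, attained at (2, -2).

-839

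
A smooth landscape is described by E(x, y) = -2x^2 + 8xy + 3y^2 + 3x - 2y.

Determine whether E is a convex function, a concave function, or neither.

neither

E is quadratic, so its Hessian is the constant matrix H = [[-4, 8], [8, 6]].
det(H) = -88, tr(H) = 2.
det(H) < 0, so H is indefinite: neither convex nor concave.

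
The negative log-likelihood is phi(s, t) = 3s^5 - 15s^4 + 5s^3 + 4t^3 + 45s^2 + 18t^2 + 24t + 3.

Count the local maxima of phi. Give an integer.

phi separates as a function of s plus a function of t, so ∇phi=0 decouples.
∂phi/∂s = 15s(s - 3)(s - 2)(s + 1) = 0 at s ∈ {-1, 0, 2, 3}; ∂phi/∂t = 12(t + 1)(t + 2) = 0 at t ∈ {-2, -1}.
The Hessian is diagonal: diag(phi_ss, phi_tt). Second derivatives: phi_ss(-1)=-180, phi_ss(0)=90, phi_ss(2)=-90, phi_ss(3)=180; phi_tt(-2)=-12, phi_tt(-1)=12.
Local maxima occur where both diagonal entries negative: (-1, -2), (2, -2). Count: 2.

2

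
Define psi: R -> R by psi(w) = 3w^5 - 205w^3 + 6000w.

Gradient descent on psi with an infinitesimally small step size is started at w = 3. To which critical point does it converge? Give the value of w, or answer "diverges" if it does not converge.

psi'(w) = 15(w - 5)(w - 4)(w + 4)(w + 5), so psi'(3) = 1680.
Gradient descent moves in the -psi' direction, i.e. w is decreasing.
The nearest critical point in that direction is w = -4, where psi'' = 1080 > 0 (a local minimum). The iterate converges there.

-4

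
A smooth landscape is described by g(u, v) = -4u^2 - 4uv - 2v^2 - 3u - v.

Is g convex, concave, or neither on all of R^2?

g is quadratic, so its Hessian is the constant matrix H = [[-8, -4], [-4, -4]].
det(H) = 16, tr(H) = -12.
det(H) > 0 and tr(H) < 0, so H is negative definite everywhere: concave.

concave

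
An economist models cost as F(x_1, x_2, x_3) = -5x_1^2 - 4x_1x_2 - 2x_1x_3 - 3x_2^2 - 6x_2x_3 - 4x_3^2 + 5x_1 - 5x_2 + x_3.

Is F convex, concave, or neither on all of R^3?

concave

F is quadratic, so its Hessian is the constant matrix H = [[-10, -4, -2], [-4, -6, -6], [-2, -6, -8]].
Leading principal minors: -10, 44, -64.
Signs alternate −, +, − ⇒ H ≺ 0 ⇒ concave.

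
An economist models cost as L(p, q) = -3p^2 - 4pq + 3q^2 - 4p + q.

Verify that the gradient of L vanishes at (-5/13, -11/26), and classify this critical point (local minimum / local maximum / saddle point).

∇L = (-6p - 4q - 4, -4p + 6q + 1); substituting (-5/13, -11/26) gives ∇L = (0, 0), so (-5/13, -11/26) is indeed a critical point.
The Hessian of L is constant: H = [[-6, -4], [-4, 6]].
det(H) = (-6)·6 − (-4)² = -52.
Since det(H) < 0, H is indefinite and the critical point is a saddle point.

saddle point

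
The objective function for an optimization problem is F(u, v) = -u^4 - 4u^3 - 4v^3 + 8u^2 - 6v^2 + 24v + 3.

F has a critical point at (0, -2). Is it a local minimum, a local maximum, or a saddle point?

The mixed partial ∂²F/∂u∂v is 0, so the Hessian at any point is diag(F_uu, F_vv) = diag(4(-3u^2 - 6u + 4), -12(2v + 1)).
At (0, -2): H = diag(16, 36).
Both eigenvalues are positive, so H is positive definite: a local minimum.

local minimum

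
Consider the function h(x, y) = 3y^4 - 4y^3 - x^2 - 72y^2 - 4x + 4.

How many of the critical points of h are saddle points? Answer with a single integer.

2

h separates as a function of x plus a function of y, so ∇h=0 decouples.
∂h/∂x = -2(x + 2) = 0 at x ∈ {-2}; ∂h/∂y = 12y(y - 4)(y + 3) = 0 at y ∈ {-3, 0, 4}.
The Hessian is diagonal: diag(h_xx, h_yy). Second derivatives: h_xx(-2)=-2; h_yy(-3)=252, h_yy(0)=-144, h_yy(4)=336.
Saddle points occur where the two diagonal entries have opposite signs: (-2, -3), (-2, 4). Count: 2.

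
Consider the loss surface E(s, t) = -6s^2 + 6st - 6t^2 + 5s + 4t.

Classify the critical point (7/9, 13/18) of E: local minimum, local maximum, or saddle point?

local maximum

The Hessian of E is constant: H = [[-12, 6], [6, -12]].
det(H) = (-12)·(-12) − 6² = 108.
det(H) > 0 and tr(H) = -24 < 0, so H is negative definite and the point is a local maximum.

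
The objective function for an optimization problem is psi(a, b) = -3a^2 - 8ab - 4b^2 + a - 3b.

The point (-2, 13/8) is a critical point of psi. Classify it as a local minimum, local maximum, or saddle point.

The Hessian of psi is constant: H = [[-6, -8], [-8, -8]].
det(H) = (-6)·(-8) − (-8)² = -16.
Since det(H) < 0, H is indefinite and the critical point is a saddle point.

saddle point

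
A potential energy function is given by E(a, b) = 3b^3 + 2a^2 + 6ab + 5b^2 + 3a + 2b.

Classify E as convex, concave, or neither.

The term 3b^3 is cubic, so the Hessian is not constant.
∂²E/∂b² = 18b + 10, which takes both signs as b varies (negative for sufficiently negative b). A diagonal entry of the Hessian changing sign means the Hessian is neither positive- nor negative-semidefinite on all of R^2.

neither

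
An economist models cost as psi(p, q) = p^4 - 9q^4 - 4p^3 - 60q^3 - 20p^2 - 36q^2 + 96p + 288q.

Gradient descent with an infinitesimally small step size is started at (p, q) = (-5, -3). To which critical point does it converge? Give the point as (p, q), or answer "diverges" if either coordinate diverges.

(-3, -2)

psi is separable, so gradient descent decouples: p follows -∂psi/∂p, q follows -∂psi/∂q.
∂psi/∂p = 4(p - 4)(p - 2)(p + 3); at p=-5 this is -504, so p increases.
∂psi/∂q = -36(q - 1)(q + 2)(q + 4); at q=-3 this is -144, so q increases.
p converges to its nearest critical value -3 (a local min of the p-part); q converges to -2. The iterate converges to (-3, -2).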